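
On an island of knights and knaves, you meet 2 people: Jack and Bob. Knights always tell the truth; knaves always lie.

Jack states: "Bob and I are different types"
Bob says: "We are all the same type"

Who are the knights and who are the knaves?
Jack is a knight.
Bob is a knave.

Verification:
- Jack (knight) says "Bob and I are different types" - this is TRUE because Jack is a knight and Bob is a knave.
- Bob (knave) says "We are all the same type" - this is FALSE (a lie) because Jack is a knight and Bob is a knave.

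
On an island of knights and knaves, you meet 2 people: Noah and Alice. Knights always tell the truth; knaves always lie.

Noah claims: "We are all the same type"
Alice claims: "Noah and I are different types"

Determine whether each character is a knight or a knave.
Noah is a knave.
Alice is a knight.

Verification:
- Noah (knave) says "We are all the same type" - this is FALSE (a lie) because Alice is a knight and Noah is a knave.
- Alice (knight) says "Noah and I are different types" - this is TRUE because Alice is a knight and Noah is a knave.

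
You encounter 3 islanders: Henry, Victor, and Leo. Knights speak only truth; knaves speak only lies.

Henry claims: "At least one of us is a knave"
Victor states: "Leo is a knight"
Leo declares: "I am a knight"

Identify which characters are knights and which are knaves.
Henry is a knight.
Victor is a knave.
Leo is a knave.

Verification:
- Henry (knight) says "At least one of us is a knave" - this is TRUE because Victor and Leo are knaves.
- Victor (knave) says "Leo is a knight" - this is FALSE (a lie) because Leo is a knave.
- Leo (knave) says "I am a knight" - this is FALSE (a lie) because Leo is a knave.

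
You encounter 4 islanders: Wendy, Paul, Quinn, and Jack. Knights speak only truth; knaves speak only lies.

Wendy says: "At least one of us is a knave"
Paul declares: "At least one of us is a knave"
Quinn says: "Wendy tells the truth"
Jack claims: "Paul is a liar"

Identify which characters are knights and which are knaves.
Wendy is a knight.
Paul is a knight.
Quinn is a knight.
Jack is a knave.

Verification:
- Wendy (knight) says "At least one of us is a knave" - this is TRUE because Jack is a knave.
- Paul (knight) says "At least one of us is a knave" - this is TRUE because Jack is a knave.
- Quinn (knight) says "Wendy tells the truth" - this is TRUE because Wendy is a knight.
- Jack (knave) says "Paul is a liar" - this is FALSE (a lie) because Paul is a knight.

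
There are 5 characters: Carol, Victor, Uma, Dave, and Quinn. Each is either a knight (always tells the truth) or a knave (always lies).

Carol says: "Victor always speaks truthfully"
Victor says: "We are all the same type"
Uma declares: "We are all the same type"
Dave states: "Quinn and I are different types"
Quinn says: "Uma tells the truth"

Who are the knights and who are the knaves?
Carol is a knave.
Victor is a knave.
Uma is a knave.
Dave is a knight.
Quinn is a knave.

Verification:
- Carol (knave) says "Victor always speaks truthfully" - this is FALSE (a lie) because Victor is a knave.
- Victor (knave) says "We are all the same type" - this is FALSE (a lie) because Dave is a knight and Carol, Victor, Uma, and Quinn are knaves.
- Uma (knave) says "We are all the same type" - this is FALSE (a lie) because Dave is a knight and Carol, Victor, Uma, and Quinn are knaves.
- Dave (knight) says "Quinn and I are different types" - this is TRUE because Dave is a knight and Quinn is a knave.
- Quinn (knave) says "Uma tells the truth" - this is FALSE (a lie) because Uma is a knave.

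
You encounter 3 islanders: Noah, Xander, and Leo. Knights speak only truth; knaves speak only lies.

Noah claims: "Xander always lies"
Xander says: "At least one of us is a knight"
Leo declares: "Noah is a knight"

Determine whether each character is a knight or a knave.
Noah is a knave.
Xander is a knight.
Leo is a knave.

Verification:
- Noah (knave) says "Xander always lies" - this is FALSE (a lie) because Xander is a knight.
- Xander (knight) says "At least one of us is a knight" - this is TRUE because Xander is a knight.
- Leo (knave) says "Noah is a knight" - this is FALSE (a lie) because Noah is a knave.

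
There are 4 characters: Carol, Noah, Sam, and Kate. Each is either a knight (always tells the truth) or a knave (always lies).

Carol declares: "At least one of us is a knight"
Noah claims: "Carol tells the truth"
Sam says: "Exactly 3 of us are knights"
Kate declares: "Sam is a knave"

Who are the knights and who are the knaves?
Carol is a knight.
Noah is a knight.
Sam is a knight.
Kate is a knave.

Verification:
- Carol (knight) says "At least one of us is a knight" - this is TRUE because Carol, Noah, and Sam are knights.
- Noah (knight) says "Carol tells the truth" - this is TRUE because Carol is a knight.
- Sam (knight) says "Exactly 3 of us are knights" - this is TRUE because there are 3 knights.
- Kate (knave) says "Sam is a knave" - this is FALSE (a lie) because Sam is a knight.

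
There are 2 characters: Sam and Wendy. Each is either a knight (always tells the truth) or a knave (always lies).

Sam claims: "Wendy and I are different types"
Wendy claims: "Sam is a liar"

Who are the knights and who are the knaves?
Sam is a knight.
Wendy is a knave.

Verification:
- Sam (knight) says "Wendy and I are different types" - this is TRUE because Sam is a knight and Wendy is a knave.
- Wendy (knave) says "Sam is a liar" - this is FALSE (a lie) because Sam is a knight.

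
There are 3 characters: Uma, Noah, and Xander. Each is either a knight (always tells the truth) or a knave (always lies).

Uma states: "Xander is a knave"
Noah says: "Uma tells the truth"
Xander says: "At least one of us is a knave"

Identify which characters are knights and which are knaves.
Uma is a knave.
Noah is a knave.
Xander is a knight.

Verification:
- Uma (knave) says "Xander is a knave" - this is FALSE (a lie) because Xander is a knight.
- Noah (knave) says "Uma tells the truth" - this is FALSE (a lie) because Uma is a knave.
- Xander (knight) says "At least one of us is a knave" - this is TRUE because Uma and Noah are knaves.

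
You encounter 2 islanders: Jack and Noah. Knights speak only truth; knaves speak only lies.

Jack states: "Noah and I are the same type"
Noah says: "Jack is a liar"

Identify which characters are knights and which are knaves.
Jack is a knave.
Noah is a knight.

Verification:
- Jack (knave) says "Noah and I are the same type" - this is FALSE (a lie) because Jack is a knave and Noah is a knight.
- Noah (knight) says "Jack is a liar" - this is TRUE because Jack is a knave.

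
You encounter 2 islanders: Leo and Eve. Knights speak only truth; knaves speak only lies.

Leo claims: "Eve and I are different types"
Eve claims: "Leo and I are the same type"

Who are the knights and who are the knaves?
Leo is a knight.
Eve is a knave.

Verification:
- Leo (knight) says "Eve and I are different types" - this is TRUE because Leo is a knight and Eve is a knave.
- Eve (knave) says "Leo and I are the same type" - this is FALSE (a lie) because Eve is a knave and Leo is a knight.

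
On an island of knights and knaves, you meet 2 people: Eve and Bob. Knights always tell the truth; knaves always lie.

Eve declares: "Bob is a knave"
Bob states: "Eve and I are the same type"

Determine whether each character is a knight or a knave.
Eve is a knight.
Bob is a knave.

Verification:
- Eve (knight) says "Bob is a knave" - this is TRUE because Bob is a knave.
- Bob (knave) says "Eve and I are the same type" - this is FALSE (a lie) because Bob is a knave and Eve is a knight.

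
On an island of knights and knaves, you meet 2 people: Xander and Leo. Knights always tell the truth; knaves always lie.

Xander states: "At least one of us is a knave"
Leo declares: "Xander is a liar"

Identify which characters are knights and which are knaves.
Xander is a knight.
Leo is a knave.

Verification:
- Xander (knight) says "At least one of us is a knave" - this is TRUE because Leo is a knave.
- Leo (knave) says "Xander is a liar" - this is FALSE (a lie) because Xander is a knight.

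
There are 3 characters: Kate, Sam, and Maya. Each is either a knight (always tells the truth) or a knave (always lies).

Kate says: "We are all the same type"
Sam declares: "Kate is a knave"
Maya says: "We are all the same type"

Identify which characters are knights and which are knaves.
Kate is a knave.
Sam is a knight.
Maya is a knave.

Verification:
- Kate (knave) says "We are all the same type" - this is FALSE (a lie) because Sam is a knight and Kate and Maya are knaves.
- Sam (knight) says "Kate is a knave" - this is TRUE because Kate is a knave.
- Maya (knave) says "We are all the same type" - this is FALSE (a lie) because Sam is a knight and Kate and Maya are knaves.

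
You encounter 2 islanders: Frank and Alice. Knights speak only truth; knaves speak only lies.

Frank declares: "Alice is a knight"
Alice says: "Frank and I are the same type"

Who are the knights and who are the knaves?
Frank is a knight.
Alice is a knight.

Verification:
- Frank (knight) says "Alice is a knight" - this is TRUE because Alice is a knight.
- Alice (knight) says "Frank and I are the same type" - this is TRUE because Alice is a knight and Frank is a knight.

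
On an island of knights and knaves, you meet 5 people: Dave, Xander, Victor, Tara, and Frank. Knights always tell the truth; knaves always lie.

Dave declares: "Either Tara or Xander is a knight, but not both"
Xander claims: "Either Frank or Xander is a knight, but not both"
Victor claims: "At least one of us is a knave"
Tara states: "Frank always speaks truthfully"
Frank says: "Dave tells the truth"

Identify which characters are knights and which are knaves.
Dave is a knave.
Xander is a knave.
Victor is a knight.
Tara is a knave.
Frank is a knave.

Verification:
- Dave (knave) says "Either Tara or Xander is a knight, but not both" - this is FALSE (a lie) because Tara is a knave and Xander is a knave.
- Xander (knave) says "Either Frank or Xander is a knight, but not both" - this is FALSE (a lie) because Frank is a knave and Xander is a knave.
- Victor (knight) says "At least one of us is a knave" - this is TRUE because Dave, Xander, Tara, and Frank are knaves.
- Tara (knave) says "Frank always speaks truthfully" - this is FALSE (a lie) because Frank is a knave.
- Frank (knave) says "Dave tells the truth" - this is FALSE (a lie) because Dave is a knave.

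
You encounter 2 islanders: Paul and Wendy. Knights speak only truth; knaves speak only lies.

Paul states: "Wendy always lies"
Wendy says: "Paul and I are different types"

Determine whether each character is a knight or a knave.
Paul is a knave.
Wendy is a knight.

Verification:
- Paul (knave) says "Wendy always lies" - this is FALSE (a lie) because Wendy is a knight.
- Wendy (knight) says "Paul and I are different types" - this is TRUE because Wendy is a knight and Paul is a knave.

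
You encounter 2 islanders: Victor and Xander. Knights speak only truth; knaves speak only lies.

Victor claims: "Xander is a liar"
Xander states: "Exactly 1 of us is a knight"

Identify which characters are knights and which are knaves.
Victor is a knave.
Xander is a knight.

Verification:
- Victor (knave) says "Xander is a liar" - this is FALSE (a lie) because Xander is a knight.
- Xander (knight) says "Exactly 1 of us is a knight" - this is TRUE because there are 1 knights.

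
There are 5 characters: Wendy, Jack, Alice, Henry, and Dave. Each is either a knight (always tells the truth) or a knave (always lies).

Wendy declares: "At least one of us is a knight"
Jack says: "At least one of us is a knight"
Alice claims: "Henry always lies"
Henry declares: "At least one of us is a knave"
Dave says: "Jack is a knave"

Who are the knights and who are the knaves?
Wendy is a knight.
Jack is a knight.
Alice is a knave.
Henry is a knight.
Dave is a knave.

Verification:
- Wendy (knight) says "At least one of us is a knight" - this is TRUE because Wendy, Jack, and Henry are knights.
- Jack (knight) says "At least one of us is a knight" - this is TRUE because Wendy, Jack, and Henry are knights.
- Alice (knave) says "Henry always lies" - this is FALSE (a lie) because Henry is a knight.
- Henry (knight) says "At least one of us is a knave" - this is TRUE because Alice and Dave are knaves.
- Dave (knave) says "Jack is a knave" - this is FALSE (a lie) because Jack is a knight.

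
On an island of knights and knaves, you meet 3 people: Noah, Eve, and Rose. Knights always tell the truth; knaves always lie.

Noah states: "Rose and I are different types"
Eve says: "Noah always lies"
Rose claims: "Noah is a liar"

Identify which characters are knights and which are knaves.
Noah is a knight.
Eve is a knave.
Rose is a knave.

Verification:
- Noah (knight) says "Rose and I are different types" - this is TRUE because Noah is a knight and Rose is a knave.
- Eve (knave) says "Noah always lies" - this is FALSE (a lie) because Noah is a knight.
- Rose (knave) says "Noah is a liar" - this is FALSE (a lie) because Noah is a knight.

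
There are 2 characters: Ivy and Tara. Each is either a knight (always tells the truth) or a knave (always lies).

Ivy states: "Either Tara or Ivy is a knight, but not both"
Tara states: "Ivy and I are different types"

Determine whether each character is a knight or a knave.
Ivy is a knave.
Tara is a knave.

Verification:
- Ivy (knave) says "Either Tara or Ivy is a knight, but not both" - this is FALSE (a lie) because Tara is a knave and Ivy is a knave.
- Tara (knave) says "Ivy and I are different types" - this is FALSE (a lie) because Tara is a knave and Ivy is a knave.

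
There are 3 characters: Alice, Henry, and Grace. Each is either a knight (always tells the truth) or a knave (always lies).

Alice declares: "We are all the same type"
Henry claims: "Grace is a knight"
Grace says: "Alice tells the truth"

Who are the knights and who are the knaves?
Alice is a knight.
Henry is a knight.
Grace is a knight.

Verification:
- Alice (knight) says "We are all the same type" - this is TRUE because Alice, Henry, and Grace are knights.
- Henry (knight) says "Grace is a knight" - this is TRUE because Grace is a knight.
- Grace (knight) says "Alice tells the truth" - this is TRUE because Alice is a knight.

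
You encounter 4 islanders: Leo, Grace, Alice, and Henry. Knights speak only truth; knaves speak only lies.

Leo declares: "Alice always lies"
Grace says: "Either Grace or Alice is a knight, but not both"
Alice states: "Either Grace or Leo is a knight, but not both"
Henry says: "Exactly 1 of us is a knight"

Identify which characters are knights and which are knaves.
Leo is a knight.
Grace is a knight.
Alice is a knave.
Henry is a knave.

Verification:
- Leo (knight) says "Alice always lies" - this is TRUE because Alice is a knave.
- Grace (knight) says "Either Grace or Alice is a knight, but not both" - this is TRUE because Grace is a knight and Alice is a knave.
- Alice (knave) says "Either Grace or Leo is a knight, but not both" - this is FALSE (a lie) because Grace is a knight and Leo is a knight.
- Henry (knave) says "Exactly 1 of us is a knight" - this is FALSE (a lie) because there are 2 knights.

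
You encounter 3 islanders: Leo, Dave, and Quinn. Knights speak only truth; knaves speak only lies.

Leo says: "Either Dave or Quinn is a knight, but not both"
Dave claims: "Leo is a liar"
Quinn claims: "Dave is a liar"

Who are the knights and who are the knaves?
Leo is a knight.
Dave is a knave.
Quinn is a knight.

Verification:
- Leo (knight) says "Either Dave or Quinn is a knight, but not both" - this is TRUE because Dave is a knave and Quinn is a knight.
- Dave (knave) says "Leo is a liar" - this is FALSE (a lie) because Leo is a knight.
- Quinn (knight) says "Dave is a liar" - this is TRUE because Dave is a knave.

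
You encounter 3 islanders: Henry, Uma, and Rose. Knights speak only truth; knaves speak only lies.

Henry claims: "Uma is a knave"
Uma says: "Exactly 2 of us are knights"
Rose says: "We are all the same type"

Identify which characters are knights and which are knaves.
Henry is a knight.
Uma is a knave.
Rose is a knave.

Verification:
- Henry (knight) says "Uma is a knave" - this is TRUE because Uma is a knave.
- Uma (knave) says "Exactly 2 of us are knights" - this is FALSE (a lie) because there are 1 knights.
- Rose (knave) says "We are all the same type" - this is FALSE (a lie) because Henry is a knight and Uma and Rose are knaves.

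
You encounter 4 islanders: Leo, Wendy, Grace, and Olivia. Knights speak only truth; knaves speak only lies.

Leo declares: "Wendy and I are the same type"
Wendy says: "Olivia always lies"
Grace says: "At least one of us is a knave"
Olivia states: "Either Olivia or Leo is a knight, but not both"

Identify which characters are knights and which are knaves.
Leo is a knave.
Wendy is a knight.
Grace is a knight.
Olivia is a knave.

Verification:
- Leo (knave) says "Wendy and I are the same type" - this is FALSE (a lie) because Leo is a knave and Wendy is a knight.
- Wendy (knight) says "Olivia always lies" - this is TRUE because Olivia is a knave.
- Grace (knight) says "At least one of us is a knave" - this is TRUE because Leo and Olivia are knaves.
- Olivia (knave) says "Either Olivia or Leo is a knight, but not both" - this is FALSE (a lie) because Olivia is a knave and Leo is a knave.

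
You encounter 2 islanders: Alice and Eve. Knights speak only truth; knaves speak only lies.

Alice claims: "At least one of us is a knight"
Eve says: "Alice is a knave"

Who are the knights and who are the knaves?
Alice is a knight.
Eve is a knave.

Verification:
- Alice (knight) says "At least one of us is a knight" - this is TRUE because Alice is a knight.
- Eve (knave) says "Alice is a knave" - this is FALSE (a lie) because Alice is a knight.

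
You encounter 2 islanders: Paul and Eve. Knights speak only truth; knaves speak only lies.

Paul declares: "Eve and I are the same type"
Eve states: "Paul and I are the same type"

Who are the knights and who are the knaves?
Paul is a knight.
Eve is a knight.

Verification:
- Paul (knight) says "Eve and I are the same type" - this is TRUE because Paul is a knight and Eve is a knight.
- Eve (knight) says "Paul and I are the same type" - this is TRUE because Eve is a knight and Paul is a knight.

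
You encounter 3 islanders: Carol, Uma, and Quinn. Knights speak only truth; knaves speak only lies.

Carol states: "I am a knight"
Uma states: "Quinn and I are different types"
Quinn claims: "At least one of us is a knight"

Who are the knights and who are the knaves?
Carol is a knave.
Uma is a knave.
Quinn is a knave.

Verification:
- Carol (knave) says "I am a knight" - this is FALSE (a lie) because Carol is a knave.
- Uma (knave) says "Quinn and I are different types" - this is FALSE (a lie) because Uma is a knave and Quinn is a knave.
- Quinn (knave) says "At least one of us is a knight" - this is FALSE (a lie) because no one is a knight.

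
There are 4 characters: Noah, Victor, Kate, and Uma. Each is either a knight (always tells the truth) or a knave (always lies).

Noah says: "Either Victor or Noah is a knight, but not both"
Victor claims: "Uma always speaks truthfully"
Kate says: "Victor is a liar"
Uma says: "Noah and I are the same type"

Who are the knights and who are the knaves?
Noah is a knight.
Victor is a knave.
Kate is a knight.
Uma is a knave.

Verification:
- Noah (knight) says "Either Victor or Noah is a knight, but not both" - this is TRUE because Victor is a knave and Noah is a knight.
- Victor (knave) says "Uma always speaks truthfully" - this is FALSE (a lie) because Uma is a knave.
- Kate (knight) says "Victor is a liar" - this is TRUE because Victor is a knave.
- Uma (knave) says "Noah and I are the same type" - this is FALSE (a lie) because Uma is a knave and Noah is a knight.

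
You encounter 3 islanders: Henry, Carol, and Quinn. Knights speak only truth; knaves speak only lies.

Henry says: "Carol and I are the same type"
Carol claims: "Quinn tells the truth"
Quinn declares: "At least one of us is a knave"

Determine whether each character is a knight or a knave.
Henry is a knave.
Carol is a knight.
Quinn is a knight.

Verification:
- Henry (knave) says "Carol and I are the same type" - this is FALSE (a lie) because Henry is a knave and Carol is a knight.
- Carol (knight) says "Quinn tells the truth" - this is TRUE because Quinn is a knight.
- Quinn (knight) says "At least one of us is a knave" - this is TRUE because Henry is a knave.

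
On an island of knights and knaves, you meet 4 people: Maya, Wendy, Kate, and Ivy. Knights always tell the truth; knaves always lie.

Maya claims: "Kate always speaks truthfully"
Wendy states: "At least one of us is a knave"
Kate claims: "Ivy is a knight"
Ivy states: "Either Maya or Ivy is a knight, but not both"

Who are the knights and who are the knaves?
Maya is a knave.
Wendy is a knight.
Kate is a knave.
Ivy is a knave.

Verification:
- Maya (knave) says "Kate always speaks truthfully" - this is FALSE (a lie) because Kate is a knave.
- Wendy (knight) says "At least one of us is a knave" - this is TRUE because Maya, Kate, and Ivy are knaves.
- Kate (knave) says "Ivy is a knight" - this is FALSE (a lie) because Ivy is a knave.
- Ivy (knave) says "Either Maya or Ivy is a knight, but not both" - this is FALSE (a lie) because Maya is a knave and Ivy is a knave.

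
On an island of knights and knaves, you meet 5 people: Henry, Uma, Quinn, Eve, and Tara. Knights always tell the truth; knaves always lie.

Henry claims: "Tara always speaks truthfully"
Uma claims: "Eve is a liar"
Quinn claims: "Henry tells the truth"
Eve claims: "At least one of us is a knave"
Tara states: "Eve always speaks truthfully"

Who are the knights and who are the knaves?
Henry is a knight.
Uma is a knave.
Quinn is a knight.
Eve is a knight.
Tara is a knight.

Verification:
- Henry (knight) says "Tara always speaks truthfully" - this is TRUE because Tara is a knight.
- Uma (knave) says "Eve is a liar" - this is FALSE (a lie) because Eve is a knight.
- Quinn (knight) says "Henry tells the truth" - this is TRUE because Henry is a knight.
- Eve (knight) says "At least one of us is a knave" - this is TRUE because Uma is a knave.
- Tara (knight) says "Eve always speaks truthfully" - this is TRUE because Eve is a knight.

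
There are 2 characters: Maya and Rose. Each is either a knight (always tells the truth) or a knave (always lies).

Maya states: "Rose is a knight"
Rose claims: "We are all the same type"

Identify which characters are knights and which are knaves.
Maya is a knight.
Rose is a knight.

Verification:
- Maya (knight) says "Rose is a knight" - this is TRUE because Rose is a knight.
- Rose (knight) says "We are all the same type" - this is TRUE because Maya and Rose are knights.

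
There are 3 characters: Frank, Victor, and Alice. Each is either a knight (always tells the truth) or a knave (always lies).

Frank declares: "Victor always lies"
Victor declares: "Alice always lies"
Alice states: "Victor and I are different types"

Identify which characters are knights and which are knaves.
Frank is a knight.
Victor is a knave.
Alice is a knight.

Verification:
- Frank (knight) says "Victor always lies" - this is TRUE because Victor is a knave.
- Victor (knave) says "Alice always lies" - this is FALSE (a lie) because Alice is a knight.
- Alice (knight) says "Victor and I are different types" - this is TRUE because Alice is a knight and Victor is a knave.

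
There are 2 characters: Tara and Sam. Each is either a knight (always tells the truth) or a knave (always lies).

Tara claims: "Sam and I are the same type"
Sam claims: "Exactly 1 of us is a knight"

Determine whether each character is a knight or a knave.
Tara is a knave.
Sam is a knight.

Verification:
- Tara (knave) says "Sam and I are the same type" - this is FALSE (a lie) because Tara is a knave and Sam is a knight.
- Sam (knight) says "Exactly 1 of us is a knight" - this is TRUE because there are 1 knights.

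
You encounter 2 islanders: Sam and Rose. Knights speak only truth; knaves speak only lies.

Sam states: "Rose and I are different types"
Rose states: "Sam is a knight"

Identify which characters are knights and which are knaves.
Sam is a knave.
Rose is a knave.

Verification:
- Sam (knave) says "Rose and I are different types" - this is FALSE (a lie) because Sam is a knave and Rose is a knave.
- Rose (knave) says "Sam is a knight" - this is FALSE (a lie) because Sam is a knave.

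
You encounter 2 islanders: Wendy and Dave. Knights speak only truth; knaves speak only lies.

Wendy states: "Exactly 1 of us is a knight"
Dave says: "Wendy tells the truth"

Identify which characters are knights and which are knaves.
Wendy is a knave.
Dave is a knave.

Verification:
- Wendy (knave) says "Exactly 1 of us is a knight" - this is FALSE (a lie) because there are 0 knights.
- Dave (knave) says "Wendy tells the truth" - this is FALSE (a lie) because Wendy is a knave.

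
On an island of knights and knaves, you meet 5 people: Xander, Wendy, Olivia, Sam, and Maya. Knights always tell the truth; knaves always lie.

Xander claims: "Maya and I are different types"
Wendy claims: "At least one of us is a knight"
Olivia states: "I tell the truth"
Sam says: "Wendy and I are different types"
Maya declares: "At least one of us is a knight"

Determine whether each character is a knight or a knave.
Xander is a knave.
Wendy is a knave.
Olivia is a knave.
Sam is a knave.
Maya is a knave.

Verification:
- Xander (knave) says "Maya and I are different types" - this is FALSE (a lie) because Xander is a knave and Maya is a knave.
- Wendy (knave) says "At least one of us is a knight" - this is FALSE (a lie) because no one is a knight.
- Olivia (knave) says "I tell the truth" - this is FALSE (a lie) because Olivia is a knave.
- Sam (knave) says "Wendy and I are different types" - this is FALSE (a lie) because Sam is a knave and Wendy is a knave.
- Maya (knave) says "At least one of us is a knight" - this is FALSE (a lie) because no one is a knight.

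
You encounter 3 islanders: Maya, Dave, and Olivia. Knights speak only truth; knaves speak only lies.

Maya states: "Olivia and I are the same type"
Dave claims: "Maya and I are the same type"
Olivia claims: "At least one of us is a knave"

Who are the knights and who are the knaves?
Maya is a knight.
Dave is a knave.
Olivia is a knight.

Verification:
- Maya (knight) says "Olivia and I are the same type" - this is TRUE because Maya is a knight and Olivia is a knight.
- Dave (knave) says "Maya and I are the same type" - this is FALSE (a lie) because Dave is a knave and Maya is a knight.
- Olivia (knight) says "At least one of us is a knave" - this is TRUE because Dave is a knave.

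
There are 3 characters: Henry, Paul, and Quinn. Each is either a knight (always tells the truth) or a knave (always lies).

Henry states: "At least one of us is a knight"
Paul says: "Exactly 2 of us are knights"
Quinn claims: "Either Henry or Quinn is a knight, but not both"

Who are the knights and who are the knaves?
Henry is a knave.
Paul is a knave.
Quinn is a knave.

Verification:
- Henry (knave) says "At least one of us is a knight" - this is FALSE (a lie) because no one is a knight.
- Paul (knave) says "Exactly 2 of us are knights" - this is FALSE (a lie) because there are 0 knights.
- Quinn (knave) says "Either Henry or Quinn is a knight, but not both" - this is FALSE (a lie) because Henry is a knave and Quinn is a knave.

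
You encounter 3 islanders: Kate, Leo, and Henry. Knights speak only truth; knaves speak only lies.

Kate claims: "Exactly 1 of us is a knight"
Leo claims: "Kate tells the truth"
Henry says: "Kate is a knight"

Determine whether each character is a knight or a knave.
Kate is a knave.
Leo is a knave.
Henry is a knave.

Verification:
- Kate (knave) says "Exactly 1 of us is a knight" - this is FALSE (a lie) because there are 0 knights.
- Leo (knave) says "Kate tells the truth" - this is FALSE (a lie) because Kate is a knave.
- Henry (knave) says "Kate is a knight" - this is FALSE (a lie) because Kate is a knave.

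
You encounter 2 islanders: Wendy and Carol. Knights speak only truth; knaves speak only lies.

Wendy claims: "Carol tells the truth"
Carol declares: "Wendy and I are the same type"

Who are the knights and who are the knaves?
Wendy is a knight.
Carol is a knight.

Verification:
- Wendy (knight) says "Carol tells the truth" - this is TRUE because Carol is a knight.
- Carol (knight) says "Wendy and I are the same type" - this is TRUE because Carol is a knight and Wendy is a knight.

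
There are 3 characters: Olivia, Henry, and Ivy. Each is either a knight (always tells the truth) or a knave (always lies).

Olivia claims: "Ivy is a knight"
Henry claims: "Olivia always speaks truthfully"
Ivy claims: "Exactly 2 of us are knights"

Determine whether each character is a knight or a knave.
Olivia is a knave.
Henry is a knave.
Ivy is a knave.

Verification:
- Olivia (knave) says "Ivy is a knight" - this is FALSE (a lie) because Ivy is a knave.
- Henry (knave) says "Olivia always speaks truthfully" - this is FALSE (a lie) because Olivia is a knave.
- Ivy (knave) says "Exactly 2 of us are knights" - this is FALSE (a lie) because there are 0 knights.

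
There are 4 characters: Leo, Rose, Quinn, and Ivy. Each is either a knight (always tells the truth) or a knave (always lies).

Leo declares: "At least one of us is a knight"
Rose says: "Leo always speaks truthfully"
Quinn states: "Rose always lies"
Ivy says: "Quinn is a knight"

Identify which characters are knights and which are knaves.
Leo is a knight.
Rose is a knight.
Quinn is a knave.
Ivy is a knave.

Verification:
- Leo (knight) says "At least one of us is a knight" - this is TRUE because Leo and Rose are knights.
- Rose (knight) says "Leo always speaks truthfully" - this is TRUE because Leo is a knight.
- Quinn (knave) says "Rose always lies" - this is FALSE (a lie) because Rose is a knight.
- Ivy (knave) says "Quinn is a knight" - this is FALSE (a lie) because Quinn is a knave.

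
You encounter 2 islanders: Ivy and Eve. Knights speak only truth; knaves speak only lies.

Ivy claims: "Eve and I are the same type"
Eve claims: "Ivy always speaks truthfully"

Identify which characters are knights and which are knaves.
Ivy is a knight.
Eve is a knight.

Verification:
- Ivy (knight) says "Eve and I are the same type" - this is TRUE because Ivy is a knight and Eve is a knight.
- Eve (knight) says "Ivy always speaks truthfully" - this is TRUE because Ivy is a knight.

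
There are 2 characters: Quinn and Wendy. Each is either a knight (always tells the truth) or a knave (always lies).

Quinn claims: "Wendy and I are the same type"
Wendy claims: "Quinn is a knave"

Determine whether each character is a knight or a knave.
Quinn is a knave.
Wendy is a knight.

Verification:
- Quinn (knave) says "Wendy and I are the same type" - this is FALSE (a lie) because Quinn is a knave and Wendy is a knight.
- Wendy (knight) says "Quinn is a knave" - this is TRUE because Quinn is a knave.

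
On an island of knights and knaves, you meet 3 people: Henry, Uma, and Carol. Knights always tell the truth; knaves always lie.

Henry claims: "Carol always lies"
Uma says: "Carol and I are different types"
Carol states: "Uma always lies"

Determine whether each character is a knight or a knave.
Henry is a knight.
Uma is a knight.
Carol is a knave.

Verification:
- Henry (knight) says "Carol always lies" - this is TRUE because Carol is a knave.
- Uma (knight) says "Carol and I are different types" - this is TRUE because Uma is a knight and Carol is a knave.
- Carol (knave) says "Uma always lies" - this is FALSE (a lie) because Uma is a knight.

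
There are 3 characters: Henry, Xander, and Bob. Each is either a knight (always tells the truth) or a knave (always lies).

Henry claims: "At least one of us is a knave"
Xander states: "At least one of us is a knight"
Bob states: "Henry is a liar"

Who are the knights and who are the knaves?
Henry is a knight.
Xander is a knight.
Bob is a knave.

Verification:
- Henry (knight) says "At least one of us is a knave" - this is TRUE because Bob is a knave.
- Xander (knight) says "At least one of us is a knight" - this is TRUE because Henry and Xander are knights.
- Bob (knave) says "Henry is a liar" - this is FALSE (a lie) because Henry is a knight.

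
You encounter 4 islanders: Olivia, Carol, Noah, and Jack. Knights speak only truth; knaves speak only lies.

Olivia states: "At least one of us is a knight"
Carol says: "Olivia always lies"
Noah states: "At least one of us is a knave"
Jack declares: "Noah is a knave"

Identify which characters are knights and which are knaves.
Olivia is a knight.
Carol is a knave.
Noah is a knight.
Jack is a knave.

Verification:
- Olivia (knight) says "At least one of us is a knight" - this is TRUE because Olivia and Noah are knights.
- Carol (knave) says "Olivia always lies" - this is FALSE (a lie) because Olivia is a knight.
- Noah (knight) says "At least one of us is a knave" - this is TRUE because Carol and Jack are knaves.
- Jack (knave) says "Noah is a knave" - this is FALSE (a lie) because Noah is a knight.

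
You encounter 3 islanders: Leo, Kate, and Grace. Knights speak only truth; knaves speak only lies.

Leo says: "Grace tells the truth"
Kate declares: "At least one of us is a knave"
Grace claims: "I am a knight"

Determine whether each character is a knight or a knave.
Leo is a knave.
Kate is a knight.
Grace is a knave.

Verification:
- Leo (knave) says "Grace tells the truth" - this is FALSE (a lie) because Grace is a knave.
- Kate (knight) says "At least one of us is a knave" - this is TRUE because Leo and Grace are knaves.
- Grace (knave) says "I am a knight" - this is FALSE (a lie) because Grace is a knave.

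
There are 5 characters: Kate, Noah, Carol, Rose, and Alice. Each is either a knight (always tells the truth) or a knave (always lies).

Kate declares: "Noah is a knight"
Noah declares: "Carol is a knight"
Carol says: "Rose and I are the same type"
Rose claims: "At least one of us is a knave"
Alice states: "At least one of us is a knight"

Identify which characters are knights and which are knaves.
Kate is a knave.
Noah is a knave.
Carol is a knave.
Rose is a knight.
Alice is a knight.

Verification:
- Kate (knave) says "Noah is a knight" - this is FALSE (a lie) because Noah is a knave.
- Noah (knave) says "Carol is a knight" - this is FALSE (a lie) because Carol is a knave.
- Carol (knave) says "Rose and I are the same type" - this is FALSE (a lie) because Carol is a knave and Rose is a knight.
- Rose (knight) says "At least one of us is a knave" - this is TRUE because Kate, Noah, and Carol are knaves.
- Alice (knight) says "At least one of us is a knight" - this is TRUE because Rose and Alice are knights.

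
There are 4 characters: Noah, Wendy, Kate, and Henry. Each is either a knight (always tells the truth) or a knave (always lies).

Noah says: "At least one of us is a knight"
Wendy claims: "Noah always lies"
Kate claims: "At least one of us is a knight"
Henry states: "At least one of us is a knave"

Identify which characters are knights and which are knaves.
Noah is a knight.
Wendy is a knave.
Kate is a knight.
Henry is a knight.

Verification:
- Noah (knight) says "At least one of us is a knight" - this is TRUE because Noah, Kate, and Henry are knights.
- Wendy (knave) says "Noah always lies" - this is FALSE (a lie) because Noah is a knight.
- Kate (knight) says "At least one of us is a knight" - this is TRUE because Noah, Kate, and Henry are knights.
- Henry (knight) says "At least one of us is a knave" - this is TRUE because Wendy is a knave.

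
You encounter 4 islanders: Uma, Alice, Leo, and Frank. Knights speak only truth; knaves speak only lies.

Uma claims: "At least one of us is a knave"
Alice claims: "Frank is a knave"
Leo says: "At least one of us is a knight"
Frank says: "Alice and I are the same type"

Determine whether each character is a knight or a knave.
Uma is a knight.
Alice is a knight.
Leo is a knight.
Frank is a knave.

Verification:
- Uma (knight) says "At least one of us is a knave" - this is TRUE because Frank is a knave.
- Alice (knight) says "Frank is a knave" - this is TRUE because Frank is a knave.
- Leo (knight) says "At least one of us is a knight" - this is TRUE because Uma, Alice, and Leo are knights.
- Frank (knave) says "Alice and I are the same type" - this is FALSE (a lie) because Frank is a knave and Alice is a knight.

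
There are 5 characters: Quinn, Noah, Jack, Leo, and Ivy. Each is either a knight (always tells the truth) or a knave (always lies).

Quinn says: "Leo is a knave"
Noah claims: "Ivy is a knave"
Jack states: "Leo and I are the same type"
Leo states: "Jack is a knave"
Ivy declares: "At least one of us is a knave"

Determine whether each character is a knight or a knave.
Quinn is a knave.
Noah is a knave.
Jack is a knave.
Leo is a knight.
Ivy is a knight.

Verification:
- Quinn (knave) says "Leo is a knave" - this is FALSE (a lie) because Leo is a knight.
- Noah (knave) says "Ivy is a knave" - this is FALSE (a lie) because Ivy is a knight.
- Jack (knave) says "Leo and I are the same type" - this is FALSE (a lie) because Jack is a knave and Leo is a knight.
- Leo (knight) says "Jack is a knave" - this is TRUE because Jack is a knave.
- Ivy (knight) says "At least one of us is a knave" - this is TRUE because Quinn, Noah, and Jack are knaves.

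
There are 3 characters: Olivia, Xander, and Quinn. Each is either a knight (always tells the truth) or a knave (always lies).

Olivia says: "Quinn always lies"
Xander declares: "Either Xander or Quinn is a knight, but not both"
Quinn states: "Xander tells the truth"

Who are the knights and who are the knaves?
Olivia is a knight.
Xander is a knave.
Quinn is a knave.

Verification:
- Olivia (knight) says "Quinn always lies" - this is TRUE because Quinn is a knave.
- Xander (knave) says "Either Xander or Quinn is a knight, but not both" - this is FALSE (a lie) because Xander is a knave and Quinn is a knave.
- Quinn (knave) says "Xander tells the truth" - this is FALSE (a lie) because Xander is a knave.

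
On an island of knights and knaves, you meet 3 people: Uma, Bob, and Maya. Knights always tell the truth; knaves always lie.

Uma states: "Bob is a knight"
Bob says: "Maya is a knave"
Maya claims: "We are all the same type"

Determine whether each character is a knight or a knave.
Uma is a knight.
Bob is a knight.
Maya is a knave.

Verification:
- Uma (knight) says "Bob is a knight" - this is TRUE because Bob is a knight.
- Bob (knight) says "Maya is a knave" - this is TRUE because Maya is a knave.
- Maya (knave) says "We are all the same type" - this is FALSE (a lie) because Uma and Bob are knights and Maya is a knave.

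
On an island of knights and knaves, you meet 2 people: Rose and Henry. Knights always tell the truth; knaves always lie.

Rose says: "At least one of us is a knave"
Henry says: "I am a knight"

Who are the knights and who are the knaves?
Rose is a knight.
Henry is a knave.

Verification:
- Rose (knight) says "At least one of us is a knave" - this is TRUE because Henry is a knave.
- Henry (knave) says "I am a knight" - this is FALSE (a lie) because Henry is a knave.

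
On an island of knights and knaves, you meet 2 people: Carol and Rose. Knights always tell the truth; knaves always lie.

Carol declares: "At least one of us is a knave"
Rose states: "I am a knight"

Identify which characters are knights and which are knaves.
Carol is a knight.
Rose is a knave.

Verification:
- Carol (knight) says "At least one of us is a knave" - this is TRUE because Rose is a knave.
- Rose (knave) says "I am a knight" - this is FALSE (a lie) because Rose is a knave.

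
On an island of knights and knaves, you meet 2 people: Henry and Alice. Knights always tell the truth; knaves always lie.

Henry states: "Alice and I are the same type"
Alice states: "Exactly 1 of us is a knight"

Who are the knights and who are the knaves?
Henry is a knave.
Alice is a knight.

Verification:
- Henry (knave) says "Alice and I are the same type" - this is FALSE (a lie) because Henry is a knave and Alice is a knight.
- Alice (knight) says "Exactly 1 of us is a knight" - this is TRUE because there are 1 knights.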